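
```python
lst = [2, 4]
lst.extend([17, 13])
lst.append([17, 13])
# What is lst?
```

After line 1: lst = [2, 4]
After line 2 (extend unpacks [17, 13]): lst = [2, 4, 17, 13]
After line 3 (append adds [17, 13] as single element): lst = [2, 4, 17, 13, [17, 13]]

[2, 4, 17, 13, [17, 13]]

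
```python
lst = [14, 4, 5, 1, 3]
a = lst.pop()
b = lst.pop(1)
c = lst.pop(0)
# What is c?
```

After line 1: lst = [14, 4, 5, 1, 3]
After line 2 (pop() -> a = 3): lst = [14, 4, 5, 1]
After line 3 (pop(1) -> b = 4): lst = [14, 5, 1]
After line 4 (pop(0) -> c = 14): lst = [5, 1]

14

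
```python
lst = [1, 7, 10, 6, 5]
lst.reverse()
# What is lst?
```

[5, 6, 10, 7, 1]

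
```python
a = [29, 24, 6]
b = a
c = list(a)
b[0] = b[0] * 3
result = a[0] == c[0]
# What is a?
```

After line 1: a = [29, 24, 6]
After line 2 (b = a, alias): a = [29, 24, 6], b = [29, 24, 6]
After line 3 (c = list(a) is a copy, new object): c = [29, 24, 6]
After line 4 (b[0] = 29 * 3 = 87; mutates shared a/b): a = b = [87, 24, 6], c = [29, 24, 6]
After line 5 (a[0] = 87, c[0] = 29; result = False)

[87, 24, 6]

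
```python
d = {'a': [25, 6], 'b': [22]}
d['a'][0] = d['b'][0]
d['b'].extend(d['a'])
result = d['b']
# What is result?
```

After line 1: d = {'a': [25, 6], 'b': [22]}
After line 2 (a[0] = b[0] = 22): d = {'a': [22, 6], 'b': [22]}
After line 3 (b.extend(a) appends [22, 6]): d = {'a': [22, 6], 'b': [22, 22, 6]}
After line 4: result = d['b'] = [22, 22, 6]

[22, 22, 6]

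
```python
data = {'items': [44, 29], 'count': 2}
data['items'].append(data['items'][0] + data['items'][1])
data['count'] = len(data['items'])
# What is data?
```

After line 1: data = {'items': [44, 29], 'count': 2}
After line 2 (append 44 + 29 = 73): data = {'items': [44, 29, 73], 'count': 2}
After line 3 (count = len(items) = 3): data = {'items': [44, 29, 73], 'count': 3}

{'items': [44, 29, 73], 'count': 3}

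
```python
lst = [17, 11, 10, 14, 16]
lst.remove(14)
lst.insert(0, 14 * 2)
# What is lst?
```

After line 1: lst = [17, 11, 10, 14, 16]
After line 2 (remove first 14): lst = [17, 11, 10, 16]
After line 3 (insert 28 at index 0): lst = [28, 17, 11, 10, 16]

[28, 17, 11, 10, 16]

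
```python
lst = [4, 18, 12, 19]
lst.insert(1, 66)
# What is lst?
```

[4, 66, 18, 12, 19]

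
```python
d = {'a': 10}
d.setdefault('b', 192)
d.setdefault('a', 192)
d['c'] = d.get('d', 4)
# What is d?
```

After line 1: d = {'a': 10}
After line 2 (setdefault adds 'b'=192): d = {'a': 10, 'b': 192}
After line 3 (setdefault 'a' no-op, already exists): d = {'a': 10, 'b': 192}
After line 4 (get('d', 4) returns default since 'd' not in d): d = {'a': 10, 'b': 192, 'c': 4}

{'a': 10, 'b': 192, 'c': 4}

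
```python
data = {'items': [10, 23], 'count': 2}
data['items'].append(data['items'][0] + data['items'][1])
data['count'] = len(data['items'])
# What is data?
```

After line 1: data = {'items': [10, 23], 'count': 2}
After line 2 (append 10 + 23 = 33): data = {'items': [10, 23, 33], 'count': 2}
After line 3 (count = len(items) = 3): data = {'items': [10, 23, 33], 'count': 3}

{'items': [10, 23, 33], 'count': 3}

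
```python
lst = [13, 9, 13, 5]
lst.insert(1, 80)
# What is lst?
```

[13, 80, 9, 13, 5]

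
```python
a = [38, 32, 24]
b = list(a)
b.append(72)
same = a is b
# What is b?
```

After line 1: a = [38, 32, 24]
After line 2 (b = list(a) is a shallow copy, new object): a = [38, 32, 24], b = [38, 32, 24]
After line 3 (append only mutates b): a = [38, 32, 24], b = [38, 32, 24, 72]
After line 4 (same = a is b; different objects -> False): same = False

[38, 32, 24, 72]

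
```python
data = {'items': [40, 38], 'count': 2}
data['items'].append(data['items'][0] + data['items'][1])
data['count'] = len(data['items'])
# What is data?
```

After line 1: data = {'items': [40, 38], 'count': 2}
After line 2 (append 40 + 38 = 78): data = {'items': [40, 38, 78], 'count': 2}
After line 3 (count = len(items) = 3): data = {'items': [40, 38, 78], 'count': 3}

{'items': [40, 38, 78], 'count': 3}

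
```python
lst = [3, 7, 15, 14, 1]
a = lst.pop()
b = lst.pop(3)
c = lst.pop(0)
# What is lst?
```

After line 1: lst = [3, 7, 15, 14, 1]
After line 2 (pop() -> a = 1): lst = [3, 7, 15, 14]
After line 3 (pop(3) -> b = 14): lst = [3, 7, 15]
After line 4 (pop(0) -> c = 3): lst = [7, 15]

[7, 15]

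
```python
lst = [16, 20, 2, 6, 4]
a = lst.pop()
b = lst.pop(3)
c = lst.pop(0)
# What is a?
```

After line 1: lst = [16, 20, 2, 6, 4]
After line 2 (pop() -> a = 4): lst = [16, 20, 2, 6]
After line 3 (pop(3) -> b = 6): lst = [16, 20, 2]
After line 4 (pop(0) -> c = 16): lst = [20, 2]

4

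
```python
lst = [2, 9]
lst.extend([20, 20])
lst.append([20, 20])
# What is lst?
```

After line 1: lst = [2, 9]
After line 2 (extend unpacks [20, 20]): lst = [2, 9, 20, 20]
After line 3 (append adds [20, 20] as single element): lst = [2, 9, 20, 20, [20, 20]]

[2, 9, 20, 20, [20, 20]]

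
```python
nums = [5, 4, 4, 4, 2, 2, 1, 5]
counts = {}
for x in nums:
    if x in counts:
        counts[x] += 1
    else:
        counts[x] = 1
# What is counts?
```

Initial: counts = {}, nums = [5, 4, 4, 4, 2, 2, 1, 5]
See 5: counts = {5: 1}
See 4: counts = {5: 1, 4: 1}
See 4: counts = {5: 1, 4: 2}
See 4: counts = {5: 1, 4: 3}
See 2: counts = {5: 1, 4: 3, 2: 1}
See 2: counts = {5: 1, 4: 3, 2: 2}
See 1: counts = {5: 1, 4: 3, 2: 2, 1: 1}
See 5: counts = {5: 2, 4: 3, 2: 2, 1: 1}

{5: 2, 4: 3, 2: 2, 1: 1}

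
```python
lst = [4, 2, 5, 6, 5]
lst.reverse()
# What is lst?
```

[5, 6, 5, 2, 4]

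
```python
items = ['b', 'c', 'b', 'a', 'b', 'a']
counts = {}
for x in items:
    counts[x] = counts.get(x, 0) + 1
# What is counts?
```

Initial: counts = {}, items = ['b', 'c', 'b', 'a', 'b', 'a']
See 'b': counts = {'b': 1}
See 'c': counts = {'b': 1, 'c': 1}
See 'b': counts = {'b': 2, 'c': 1}
See 'a': counts = {'b': 2, 'c': 1, 'a': 1}
See 'b': counts = {'b': 3, 'c': 1, 'a': 1}
See 'a': counts = {'b': 3, 'c': 1, 'a': 2}

{'b': 3, 'c': 1, 'a': 2}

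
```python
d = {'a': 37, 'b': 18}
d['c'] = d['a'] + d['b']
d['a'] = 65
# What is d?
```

After line 1: d = {'a': 37, 'b': 18}
After line 2 (d['c'] = 37 + 18): d = {'a': 37, 'b': 18, 'c': 55}
After line 3: d = {'a': 65, 'b': 18, 'c': 55}

{'a': 65, 'b': 18, 'c': 55}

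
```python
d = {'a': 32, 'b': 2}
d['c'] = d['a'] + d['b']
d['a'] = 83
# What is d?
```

After line 1: d = {'a': 32, 'b': 2}
After line 2 (d['c'] = 32 + 2): d = {'a': 32, 'b': 2, 'c': 34}
After line 3: d = {'a': 83, 'b': 2, 'c': 34}

{'a': 83, 'b': 2, 'c': 34}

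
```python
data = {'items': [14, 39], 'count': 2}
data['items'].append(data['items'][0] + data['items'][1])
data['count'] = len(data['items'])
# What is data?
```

After line 1: data = {'items': [14, 39], 'count': 2}
After line 2 (append 14 + 39 = 53): data = {'items': [14, 39, 53], 'count': 2}
After line 3 (count = len(items) = 3): data = {'items': [14, 39, 53], 'count': 3}

{'items': [14, 39, 53], 'count': 3}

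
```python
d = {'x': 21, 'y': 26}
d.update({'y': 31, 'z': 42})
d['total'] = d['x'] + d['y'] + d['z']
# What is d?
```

After line 1: d = {'x': 21, 'y': 26}
After line 2 (y overwritten, z added): d = {'x': 21, 'y': 31, 'z': 42}
After line 3 (total = 21 + 31 + 42 = 94): d = {'x': 21, 'y': 31, 'z': 42, 'total': 94}

{'x': 21, 'y': 31, 'z': 42, 'total': 94}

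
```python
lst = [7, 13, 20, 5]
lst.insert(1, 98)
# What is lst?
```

[7, 98, 13, 20, 5]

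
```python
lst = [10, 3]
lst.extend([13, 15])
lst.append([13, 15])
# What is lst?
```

After line 1: lst = [10, 3]
After line 2 (extend unpacks [13, 15]): lst = [10, 3, 13, 15]
After line 3 (append adds [13, 15] as single element): lst = [10, 3, 13, 15, [13, 15]]

[10, 3, 13, 15, [13, 15]]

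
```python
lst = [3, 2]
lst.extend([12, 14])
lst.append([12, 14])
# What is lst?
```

After line 1: lst = [3, 2]
After line 2 (extend unpacks [12, 14]): lst = [3, 2, 12, 14]
After line 3 (append adds [12, 14] as single element): lst = [3, 2, 12, 14, [12, 14]]

[3, 2, 12, 14, [12, 14]]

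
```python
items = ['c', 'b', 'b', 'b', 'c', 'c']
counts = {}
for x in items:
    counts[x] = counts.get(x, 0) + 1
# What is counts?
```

Initial: counts = {}, items = ['c', 'b', 'b', 'b', 'c', 'c']
See 'c': counts = {'c': 1}
See 'b': counts = {'c': 1, 'b': 1}
See 'b': counts = {'c': 1, 'b': 2}
See 'b': counts = {'c': 1, 'b': 3}
See 'c': counts = {'c': 2, 'b': 3}
See 'c': counts = {'c': 3, 'b': 3}

{'c': 3, 'b': 3}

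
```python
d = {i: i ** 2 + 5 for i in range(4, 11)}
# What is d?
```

{4: 21, 5: 30, 6: 41, 7: 54, 8: 69, 9: 86, 10: 105}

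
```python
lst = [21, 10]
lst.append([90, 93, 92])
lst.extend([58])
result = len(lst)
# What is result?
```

After line 1: lst = [21, 10]
After line 2 (append adds [90, 93, 92] as single element): lst = [21, 10, [90, 93, 92]]
After line 3 (extend unpacks [58], adds 58): lst = [21, 10, [90, 93, 92], 58]
After line 4: result = len(lst) = 4

4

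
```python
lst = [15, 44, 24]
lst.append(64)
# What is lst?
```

[15, 44, 24, 64]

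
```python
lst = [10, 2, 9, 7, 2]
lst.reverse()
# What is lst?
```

[2, 7, 9, 2, 10]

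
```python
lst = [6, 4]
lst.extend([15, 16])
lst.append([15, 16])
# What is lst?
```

After line 1: lst = [6, 4]
After line 2 (extend unpacks [15, 16]): lst = [6, 4, 15, 16]
After line 3 (append adds [15, 16] as single element): lst = [6, 4, 15, 16, [15, 16]]

[6, 4, 15, 16, [15, 16]]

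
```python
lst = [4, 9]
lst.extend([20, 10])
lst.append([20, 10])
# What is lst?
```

After line 1: lst = [4, 9]
After line 2 (extend unpacks [20, 10]): lst = [4, 9, 20, 10]
After line 3 (append adds [20, 10] as single element): lst = [4, 9, 20, 10, [20, 10]]

[4, 9, 20, 10, [20, 10]]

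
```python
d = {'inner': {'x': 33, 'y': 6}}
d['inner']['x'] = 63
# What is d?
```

After line 1: d = {'inner': {'x': 33, 'y': 6}}
After line 2 (inner x overwritten): d = {'inner': {'x': 63, 'y': 6}}

{'inner': {'x': 63, 'y': 6}}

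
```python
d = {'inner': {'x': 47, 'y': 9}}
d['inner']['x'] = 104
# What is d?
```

After line 1: d = {'inner': {'x': 47, 'y': 9}}
After line 2 (inner x overwritten): d = {'inner': {'x': 104, 'y': 9}}

{'inner': {'x': 104, 'y': 9}}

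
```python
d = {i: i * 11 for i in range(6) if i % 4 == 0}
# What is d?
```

{0: 0, 4: 44}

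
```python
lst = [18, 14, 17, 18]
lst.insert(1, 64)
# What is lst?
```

[18, 64, 14, 17, 18]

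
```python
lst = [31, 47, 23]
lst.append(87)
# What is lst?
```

[31, 47, 23, 87]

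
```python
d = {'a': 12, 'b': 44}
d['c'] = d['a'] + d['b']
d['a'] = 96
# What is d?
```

After line 1: d = {'a': 12, 'b': 44}
After line 2 (d['c'] = 12 + 44): d = {'a': 12, 'b': 44, 'c': 56}
After line 3: d = {'a': 96, 'b': 44, 'c': 56}

{'a': 96, 'b': 44, 'c': 56}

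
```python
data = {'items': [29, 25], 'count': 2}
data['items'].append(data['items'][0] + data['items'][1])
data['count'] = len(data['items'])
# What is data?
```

After line 1: data = {'items': [29, 25], 'count': 2}
After line 2 (append 29 + 25 = 54): data = {'items': [29, 25, 54], 'count': 2}
After line 3 (count = len(items) = 3): data = {'items': [29, 25, 54], 'count': 3}

{'items': [29, 25, 54], 'count': 3}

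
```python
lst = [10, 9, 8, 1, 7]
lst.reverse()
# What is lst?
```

[7, 1, 8, 9, 10]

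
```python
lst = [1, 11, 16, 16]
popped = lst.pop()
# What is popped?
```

16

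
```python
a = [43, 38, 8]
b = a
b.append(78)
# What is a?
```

After line 1: a = [43, 38, 8]
After line 2 (b = a is an alias, same object): a = [43, 38, 8], b = [43, 38, 8]
After line 3 (b.append mutates the shared list): a = [43, 38, 8, 78], b = [43, 38, 8, 78]

[43, 38, 8, 78]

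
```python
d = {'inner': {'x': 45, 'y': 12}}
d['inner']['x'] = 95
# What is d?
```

After line 1: d = {'inner': {'x': 45, 'y': 12}}
After line 2 (inner x overwritten): d = {'inner': {'x': 95, 'y': 12}}

{'inner': {'x': 95, 'y': 12}}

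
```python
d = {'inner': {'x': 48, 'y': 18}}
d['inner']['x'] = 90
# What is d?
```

After line 1: d = {'inner': {'x': 48, 'y': 18}}
After line 2 (inner x overwritten): d = {'inner': {'x': 90, 'y': 18}}

{'inner': {'x': 90, 'y': 18}}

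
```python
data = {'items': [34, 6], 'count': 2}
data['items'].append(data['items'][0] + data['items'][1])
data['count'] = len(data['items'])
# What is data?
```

After line 1: data = {'items': [34, 6], 'count': 2}
After line 2 (append 34 + 6 = 40): data = {'items': [34, 6, 40], 'count': 2}
After line 3 (count = len(items) = 3): data = {'items': [34, 6, 40], 'count': 3}

{'items': [34, 6, 40], 'count': 3}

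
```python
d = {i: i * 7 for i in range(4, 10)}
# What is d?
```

{4: 28, 5: 35, 6: 42, 7: 49, 8: 56, 9: 63}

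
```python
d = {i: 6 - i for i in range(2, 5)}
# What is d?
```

{2: 4, 3: 3, 4: 2}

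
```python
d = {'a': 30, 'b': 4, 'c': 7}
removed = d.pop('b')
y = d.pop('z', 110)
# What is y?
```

After line 1: d = {'a': 30, 'b': 4, 'c': 7}
After line 2 (pop 'b' returns 4): d = {'a': 30, 'c': 7}, removed = 4
After line 3 (pop 'z' missing, returns default 110): d = {'a': 30, 'c': 7}, y = 110

110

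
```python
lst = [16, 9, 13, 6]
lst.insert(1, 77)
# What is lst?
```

[16, 77, 9, 13, 6]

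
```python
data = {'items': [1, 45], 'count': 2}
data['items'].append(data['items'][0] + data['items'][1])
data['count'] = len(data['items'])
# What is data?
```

After line 1: data = {'items': [1, 45], 'count': 2}
After line 2 (append 1 + 45 = 46): data = {'items': [1, 45, 46], 'count': 2}
After line 3 (count = len(items) = 3): data = {'items': [1, 45, 46], 'count': 3}

{'items': [1, 45, 46], 'count': 3}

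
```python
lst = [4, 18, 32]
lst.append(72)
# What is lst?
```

[4, 18, 32, 72]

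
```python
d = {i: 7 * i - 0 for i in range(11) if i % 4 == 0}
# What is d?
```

{0: 0, 4: 28, 8: 56}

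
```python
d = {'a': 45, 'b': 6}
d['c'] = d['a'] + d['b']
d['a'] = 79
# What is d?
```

After line 1: d = {'a': 45, 'b': 6}
After line 2 (d['c'] = 45 + 6): d = {'a': 45, 'b': 6, 'c': 51}
After line 3: d = {'a': 79, 'b': 6, 'c': 51}

{'a': 79, 'b': 6, 'c': 51}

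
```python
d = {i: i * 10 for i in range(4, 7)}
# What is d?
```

{4: 40, 5: 50, 6: 60}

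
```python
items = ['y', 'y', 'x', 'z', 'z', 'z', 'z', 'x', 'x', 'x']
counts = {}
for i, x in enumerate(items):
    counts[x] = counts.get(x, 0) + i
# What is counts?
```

Initial: counts = {}, items = ['y', 'y', 'x', 'z', 'z', 'z', 'z', 'x', 'x', 'x']
i=0, x='y': counts = {'y': 0}
i=1, x='y': counts = {'y': 1}
i=2, x='x': counts = {'y': 1, 'x': 2}
i=3, x='z': counts = {'y': 1, 'x': 2, 'z': 3}
i=4, x='z': counts = {'y': 1, 'x': 2, 'z': 7}
i=5, x='z': counts = {'y': 1, 'x': 2, 'z': 12}
i=6, x='z': counts = {'y': 1, 'x': 2, 'z': 18}
i=7, x='x': counts = {'y': 1, 'x': 9, 'z': 18}
i=8, x='x': counts = {'y': 1, 'x': 17, 'z': 18}
i=9, x='x': counts = {'y': 1, 'x': 26, 'z': 18}

{'y': 1, 'x': 26, 'z': 18}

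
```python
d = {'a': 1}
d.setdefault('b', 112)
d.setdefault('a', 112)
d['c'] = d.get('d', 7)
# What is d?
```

After line 1: d = {'a': 1}
After line 2 (setdefault adds 'b'=112): d = {'a': 1, 'b': 112}
After line 3 (setdefault 'a' no-op, already exists): d = {'a': 1, 'b': 112}
After line 4 (get('d', 7) returns default since 'd' not in d): d = {'a': 1, 'b': 112, 'c': 7}

{'a': 1, 'b': 112, 'c': 7}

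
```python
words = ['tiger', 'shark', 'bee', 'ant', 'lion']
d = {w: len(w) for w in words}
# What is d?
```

{'tiger': 5, 'shark': 5, 'bee': 3, 'ant': 3, 'lion': 4}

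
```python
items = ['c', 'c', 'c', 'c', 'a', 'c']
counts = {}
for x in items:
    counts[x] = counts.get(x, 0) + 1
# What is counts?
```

Initial: counts = {}, items = ['c', 'c', 'c', 'c', 'a', 'c']
See 'c': counts = {'c': 1}
See 'c': counts = {'c': 2}
See 'c': counts = {'c': 3}
See 'c': counts = {'c': 4}
See 'a': counts = {'c': 4, 'a': 1}
See 'c': counts = {'c': 5, 'a': 1}

{'c': 5, 'a': 1}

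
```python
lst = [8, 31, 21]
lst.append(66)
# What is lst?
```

[8, 31, 21, 66]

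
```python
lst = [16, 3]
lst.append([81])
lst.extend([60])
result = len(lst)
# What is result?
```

After line 1: lst = [16, 3]
After line 2 (append adds [81] as single element): lst = [16, 3, [81]]
After line 3 (extend unpacks [60], adds 60): lst = [16, 3, [81], 60]
After line 4: result = len(lst) = 4

4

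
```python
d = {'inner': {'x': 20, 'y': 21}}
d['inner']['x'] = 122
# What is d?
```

After line 1: d = {'inner': {'x': 20, 'y': 21}}
After line 2 (inner x overwritten): d = {'inner': {'x': 122, 'y': 21}}

{'inner': {'x': 122, 'y': 21}}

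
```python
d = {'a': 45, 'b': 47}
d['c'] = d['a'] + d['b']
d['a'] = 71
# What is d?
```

After line 1: d = {'a': 45, 'b': 47}
After line 2 (d['c'] = 45 + 47): d = {'a': 45, 'b': 47, 'c': 92}
After line 3: d = {'a': 71, 'b': 47, 'c': 92}

{'a': 71, 'b': 47, 'c': 92}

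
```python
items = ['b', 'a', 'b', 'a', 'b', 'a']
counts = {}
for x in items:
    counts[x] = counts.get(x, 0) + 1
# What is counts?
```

Initial: counts = {}, items = ['b', 'a', 'b', 'a', 'b', 'a']
See 'b': counts = {'b': 1}
See 'a': counts = {'b': 1, 'a': 1}
See 'b': counts = {'b': 2, 'a': 1}
See 'a': counts = {'b': 2, 'a': 2}
See 'b': counts = {'b': 3, 'a': 2}
See 'a': counts = {'b': 3, 'a': 3}

{'b': 3, 'a': 3}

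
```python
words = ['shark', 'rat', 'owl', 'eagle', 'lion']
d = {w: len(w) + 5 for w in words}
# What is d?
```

{'shark': 10, 'rat': 8, 'owl': 8, 'eagle': 10, 'lion': 9}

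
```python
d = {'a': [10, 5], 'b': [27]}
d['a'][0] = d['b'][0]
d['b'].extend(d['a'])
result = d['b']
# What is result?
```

After line 1: d = {'a': [10, 5], 'b': [27]}
After line 2 (a[0] = b[0] = 27): d = {'a': [27, 5], 'b': [27]}
After line 3 (b.extend(a) appends [27, 5]): d = {'a': [27, 5], 'b': [27, 27, 5]}
After line 4: result = d['b'] = [27, 27, 5]

[27, 27, 5]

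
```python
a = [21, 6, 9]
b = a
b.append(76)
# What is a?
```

After line 1: a = [21, 6, 9]
After line 2 (b = a is an alias, same object): a = [21, 6, 9], b = [21, 6, 9]
After line 3 (b.append mutates the shared list): a = [21, 6, 9, 76], b = [21, 6, 9, 76]

[21, 6, 9, 76]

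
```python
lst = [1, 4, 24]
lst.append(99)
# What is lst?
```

[1, 4, 24, 99]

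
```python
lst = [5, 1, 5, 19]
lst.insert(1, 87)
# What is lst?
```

[5, 87, 1, 5, 19]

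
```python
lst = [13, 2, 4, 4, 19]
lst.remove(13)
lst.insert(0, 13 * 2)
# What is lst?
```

After line 1: lst = [13, 2, 4, 4, 19]
After line 2 (remove first 13): lst = [2, 4, 4, 19]
After line 3 (insert 26 at index 0): lst = [26, 2, 4, 4, 19]

[26, 2, 4, 4, 19]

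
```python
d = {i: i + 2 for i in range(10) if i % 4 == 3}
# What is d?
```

{3: 5, 7: 9}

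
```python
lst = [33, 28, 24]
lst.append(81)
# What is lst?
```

[33, 28, 24, 81]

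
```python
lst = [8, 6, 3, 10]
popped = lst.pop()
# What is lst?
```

[8, 6, 3]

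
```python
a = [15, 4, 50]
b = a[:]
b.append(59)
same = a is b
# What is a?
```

After line 1: a = [15, 4, 50]
After line 2 (b = a[:] is a shallow copy, new object): a = [15, 4, 50], b = [15, 4, 50]
After line 3 (append only mutates b): a = [15, 4, 50], b = [15, 4, 50, 59]
After line 4 (same = a is b; different objects -> False): same = False

[15, 4, 50]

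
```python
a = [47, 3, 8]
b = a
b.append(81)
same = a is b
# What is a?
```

After line 1: a = [47, 3, 8]
After line 2 (b = a is an alias, same object): a = [47, 3, 8], b = [47, 3, 8]
After line 3 (b.append mutates the shared list): a = [47, 3, 8, 81], b = [47, 3, 8, 81]
After line 4 (same = a is b; same object -> True): same = True

[47, 3, 8, 81]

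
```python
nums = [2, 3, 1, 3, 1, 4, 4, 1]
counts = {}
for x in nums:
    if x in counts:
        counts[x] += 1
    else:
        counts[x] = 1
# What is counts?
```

Initial: counts = {}, nums = [2, 3, 1, 3, 1, 4, 4, 1]
See 2: counts = {2: 1}
See 3: counts = {2: 1, 3: 1}
See 1: counts = {2: 1, 3: 1, 1: 1}
See 3: counts = {2: 1, 3: 2, 1: 1}
See 1: counts = {2: 1, 3: 2, 1: 2}
See 4: counts = {2: 1, 3: 2, 1: 2, 4: 1}
See 4: counts = {2: 1, 3: 2, 1: 2, 4: 2}
See 1: counts = {2: 1, 3: 2, 1: 3, 4: 2}

{2: 1, 3: 2, 1: 3, 4: 2}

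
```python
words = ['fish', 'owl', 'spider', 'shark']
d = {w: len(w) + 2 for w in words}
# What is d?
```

{'fish': 6, 'owl': 5, 'spider': 8, 'shark': 7}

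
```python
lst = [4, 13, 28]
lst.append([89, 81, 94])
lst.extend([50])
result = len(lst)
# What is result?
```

After line 1: lst = [4, 13, 28]
After line 2 (append adds [89, 81, 94] as single element): lst = [4, 13, 28, [89, 81, 94]]
After line 3 (extend unpacks [50], adds 50): lst = [4, 13, 28, [89, 81, 94], 50]
After line 4: result = len(lst) = 5

5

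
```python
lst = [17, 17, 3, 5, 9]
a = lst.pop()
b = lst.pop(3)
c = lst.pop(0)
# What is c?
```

After line 1: lst = [17, 17, 3, 5, 9]
After line 2 (pop() -> a = 9): lst = [17, 17, 3, 5]
After line 3 (pop(3) -> b = 5): lst = [17, 17, 3]
After line 4 (pop(0) -> c = 17): lst = [17, 3]

17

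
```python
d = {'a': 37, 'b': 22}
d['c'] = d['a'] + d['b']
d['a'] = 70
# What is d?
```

After line 1: d = {'a': 37, 'b': 22}
After line 2 (d['c'] = 37 + 22): d = {'a': 37, 'b': 22, 'c': 59}
After line 3: d = {'a': 70, 'b': 22, 'c': 59}

{'a': 70, 'b': 22, 'c': 59}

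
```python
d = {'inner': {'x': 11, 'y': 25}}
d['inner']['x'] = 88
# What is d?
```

After line 1: d = {'inner': {'x': 11, 'y': 25}}
After line 2 (inner x overwritten): d = {'inner': {'x': 88, 'y': 25}}

{'inner': {'x': 88, 'y': 25}}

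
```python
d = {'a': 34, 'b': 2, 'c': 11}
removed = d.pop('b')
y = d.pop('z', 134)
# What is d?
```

After line 1: d = {'a': 34, 'b': 2, 'c': 11}
After line 2 (pop 'b' returns 2): d = {'a': 34, 'c': 11}, removed = 2
After line 3 (pop 'z' missing, returns default 134): d = {'a': 34, 'c': 11}, y = 134

{'a': 34, 'c': 11}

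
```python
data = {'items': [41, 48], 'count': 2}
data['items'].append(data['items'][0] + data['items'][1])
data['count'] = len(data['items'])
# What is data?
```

After line 1: data = {'items': [41, 48], 'count': 2}
After line 2 (append 41 + 48 = 89): data = {'items': [41, 48, 89], 'count': 2}
After line 3 (count = len(items) = 3): data = {'items': [41, 48, 89], 'count': 3}

{'items': [41, 48, 89], 'count': 3}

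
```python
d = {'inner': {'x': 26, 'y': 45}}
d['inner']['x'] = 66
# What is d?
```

After line 1: d = {'inner': {'x': 26, 'y': 45}}
After line 2 (inner x overwritten): d = {'inner': {'x': 66, 'y': 45}}

{'inner': {'x': 66, 'y': 45}}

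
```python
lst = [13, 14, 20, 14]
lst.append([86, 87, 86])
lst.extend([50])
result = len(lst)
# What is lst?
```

After line 1: lst = [13, 14, 20, 14]
After line 2 (append adds [86, 87, 86] as single element): lst = [13, 14, 20, 14, [86, 87, 86]]
After line 3 (extend unpacks [50], adds 50): lst = [13, 14, 20, 14, [86, 87, 86], 50]
After line 4: result = len(lst) = 6

[13, 14, 20, 14, [86, 87, 86], 50]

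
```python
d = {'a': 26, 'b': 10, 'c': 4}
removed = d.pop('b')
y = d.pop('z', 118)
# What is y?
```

After line 1: d = {'a': 26, 'b': 10, 'c': 4}
After line 2 (pop 'b' returns 10): d = {'a': 26, 'c': 4}, removed = 10
After line 3 (pop 'z' missing, returns default 118): d = {'a': 26, 'c': 4}, y = 118

118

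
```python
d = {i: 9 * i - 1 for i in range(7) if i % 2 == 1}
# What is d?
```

{1: 8, 3: 26, 5: 44}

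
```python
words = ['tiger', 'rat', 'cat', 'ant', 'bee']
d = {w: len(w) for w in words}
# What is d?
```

{'tiger': 5, 'rat': 3, 'cat': 3, 'ant': 3, 'bee': 3}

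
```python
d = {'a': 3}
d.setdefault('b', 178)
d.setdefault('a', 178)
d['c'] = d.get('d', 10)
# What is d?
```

After line 1: d = {'a': 3}
After line 2 (setdefault adds 'b'=178): d = {'a': 3, 'b': 178}
After line 3 (setdefault 'a' no-op, already exists): d = {'a': 3, 'b': 178}
After line 4 (get('d', 10) returns default since 'd' not in d): d = {'a': 3, 'b': 178, 'c': 10}

{'a': 3, 'b': 178, 'c': 10}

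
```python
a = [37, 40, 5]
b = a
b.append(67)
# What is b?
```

After line 1: a = [37, 40, 5]
After line 2 (b = a is an alias, same object): a = [37, 40, 5], b = [37, 40, 5]
After line 3 (b.append mutates the shared list): a = [37, 40, 5, 67], b = [37, 40, 5, 67]

[37, 40, 5, 67]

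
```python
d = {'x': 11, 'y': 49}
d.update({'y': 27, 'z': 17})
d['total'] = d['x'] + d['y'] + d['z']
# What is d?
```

After line 1: d = {'x': 11, 'y': 49}
After line 2 (y overwritten, z added): d = {'x': 11, 'y': 27, 'z': 17}
After line 3 (total = 11 + 27 + 17 = 55): d = {'x': 11, 'y': 27, 'z': 17, 'total': 55}

{'x': 11, 'y': 27, 'z': 17, 'total': 55}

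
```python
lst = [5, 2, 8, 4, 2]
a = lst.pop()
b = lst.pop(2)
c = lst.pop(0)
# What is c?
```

After line 1: lst = [5, 2, 8, 4, 2]
After line 2 (pop() -> a = 2): lst = [5, 2, 8, 4]
After line 3 (pop(2) -> b = 8): lst = [5, 2, 4]
After line 4 (pop(0) -> c = 5): lst = [2, 4]

5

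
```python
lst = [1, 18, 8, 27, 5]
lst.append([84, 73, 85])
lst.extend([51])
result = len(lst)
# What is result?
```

After line 1: lst = [1, 18, 8, 27, 5]
After line 2 (append adds [84, 73, 85] as single element): lst = [1, 18, 8, 27, 5, [84, 73, 85]]
After line 3 (extend unpacks [51], adds 51): lst = [1, 18, 8, 27, 5, [84, 73, 85], 51]
After line 4: result = len(lst) = 7

7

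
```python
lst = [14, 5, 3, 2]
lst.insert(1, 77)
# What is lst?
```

[14, 77, 5, 3, 2]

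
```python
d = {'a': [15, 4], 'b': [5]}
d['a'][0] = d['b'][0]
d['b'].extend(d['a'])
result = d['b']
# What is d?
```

After line 1: d = {'a': [15, 4], 'b': [5]}
After line 2 (a[0] = b[0] = 5): d = {'a': [5, 4], 'b': [5]}
After line 3 (b.extend(a) appends [5, 4]): d = {'a': [5, 4], 'b': [5, 5, 4]}
After line 4: result = d['b'] = [5, 5, 4]

{'a': [5, 4], 'b': [5, 5, 4]}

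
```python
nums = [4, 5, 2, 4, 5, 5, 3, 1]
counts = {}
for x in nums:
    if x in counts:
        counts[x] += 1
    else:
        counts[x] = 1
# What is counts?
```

Initial: counts = {}, nums = [4, 5, 2, 4, 5, 5, 3, 1]
See 4: counts = {4: 1}
See 5: counts = {4: 1, 5: 1}
See 2: counts = {4: 1, 5: 1, 2: 1}
See 4: counts = {4: 2, 5: 1, 2: 1}
See 5: counts = {4: 2, 5: 2, 2: 1}
See 5: counts = {4: 2, 5: 3, 2: 1}
See 3: counts = {4: 2, 5: 3, 2: 1, 3: 1}
See 1: counts = {4: 2, 5: 3, 2: 1, 3: 1, 1: 1}

{4: 2, 5: 3, 2: 1, 3: 1, 1: 1}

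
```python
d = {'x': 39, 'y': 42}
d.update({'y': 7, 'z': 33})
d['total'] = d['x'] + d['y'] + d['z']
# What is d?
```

After line 1: d = {'x': 39, 'y': 42}
After line 2 (y overwritten, z added): d = {'x': 39, 'y': 7, 'z': 33}
After line 3 (total = 39 + 7 + 33 = 79): d = {'x': 39, 'y': 7, 'z': 33, 'total': 79}

{'x': 39, 'y': 7, 'z': 33, 'total': 79}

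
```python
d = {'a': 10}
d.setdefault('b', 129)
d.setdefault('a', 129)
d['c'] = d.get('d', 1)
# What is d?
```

After line 1: d = {'a': 10}
After line 2 (setdefault adds 'b'=129): d = {'a': 10, 'b': 129}
After line 3 (setdefault 'a' no-op, already exists): d = {'a': 10, 'b': 129}
After line 4 (get('d', 1) returns default since 'd' not in d): d = {'a': 10, 'b': 129, 'c': 1}

{'a': 10, 'b': 129, 'c': 1}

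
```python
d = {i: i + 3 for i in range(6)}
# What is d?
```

{0: 3, 1: 4, 2: 5, 3: 6, 4: 7, 5: 8}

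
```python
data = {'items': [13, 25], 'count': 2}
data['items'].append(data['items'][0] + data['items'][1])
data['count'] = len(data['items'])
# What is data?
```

After line 1: data = {'items': [13, 25], 'count': 2}
After line 2 (append 13 + 25 = 38): data = {'items': [13, 25, 38], 'count': 2}
After line 3 (count = len(items) = 3): data = {'items': [13, 25, 38], 'count': 3}

{'items': [13, 25, 38], 'count': 3}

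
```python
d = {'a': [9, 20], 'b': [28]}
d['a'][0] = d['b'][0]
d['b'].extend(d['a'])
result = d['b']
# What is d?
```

After line 1: d = {'a': [9, 20], 'b': [28]}
After line 2 (a[0] = b[0] = 28): d = {'a': [28, 20], 'b': [28]}
After line 3 (b.extend(a) appends [28, 20]): d = {'a': [28, 20], 'b': [28, 28, 20]}
After line 4: result = d['b'] = [28, 28, 20]

{'a': [28, 20], 'b': [28, 28, 20]}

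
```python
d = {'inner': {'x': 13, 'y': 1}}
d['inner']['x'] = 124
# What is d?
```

After line 1: d = {'inner': {'x': 13, 'y': 1}}
After line 2 (inner x overwritten): d = {'inner': {'x': 124, 'y': 1}}

{'inner': {'x': 124, 'y': 1}}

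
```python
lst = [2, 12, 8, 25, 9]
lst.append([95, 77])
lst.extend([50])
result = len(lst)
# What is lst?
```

After line 1: lst = [2, 12, 8, 25, 9]
After line 2 (append adds [95, 77] as single element): lst = [2, 12, 8, 25, 9, [95, 77]]
After line 3 (extend unpacks [50], adds 50): lst = [2, 12, 8, 25, 9, [95, 77], 50]
After line 4: result = len(lst) = 7

[2, 12, 8, 25, 9, [95, 77], 50]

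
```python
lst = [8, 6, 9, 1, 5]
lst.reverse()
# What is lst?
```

[5, 1, 9, 6, 8]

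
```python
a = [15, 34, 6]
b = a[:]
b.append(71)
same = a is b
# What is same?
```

After line 1: a = [15, 34, 6]
After line 2 (b = a[:] is a shallow copy, new object): a = [15, 34, 6], b = [15, 34, 6]
After line 3 (append only mutates b): a = [15, 34, 6], b = [15, 34, 6, 71]
After line 4 (same = a is b; different objects -> False): same = False

False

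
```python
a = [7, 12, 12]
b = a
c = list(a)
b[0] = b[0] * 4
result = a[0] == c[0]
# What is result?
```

After line 1: a = [7, 12, 12]
After line 2 (b = a, alias): a = [7, 12, 12], b = [7, 12, 12]
After line 3 (c = list(a) is a copy, new object): c = [7, 12, 12]
After line 4 (b[0] = 7 * 4 = 28; mutates shared a/b): a = b = [28, 12, 12], c = [7, 12, 12]
After line 5 (a[0] = 28, c[0] = 7; result = False)

False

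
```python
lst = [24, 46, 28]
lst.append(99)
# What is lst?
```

[24, 46, 28, 99]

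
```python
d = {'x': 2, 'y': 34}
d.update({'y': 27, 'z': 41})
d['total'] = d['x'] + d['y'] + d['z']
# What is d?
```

After line 1: d = {'x': 2, 'y': 34}
After line 2 (y overwritten, z added): d = {'x': 2, 'y': 27, 'z': 41}
After line 3 (total = 2 + 27 + 41 = 70): d = {'x': 2, 'y': 27, 'z': 41, 'total': 70}

{'x': 2, 'y': 27, 'z': 41, 'total': 70}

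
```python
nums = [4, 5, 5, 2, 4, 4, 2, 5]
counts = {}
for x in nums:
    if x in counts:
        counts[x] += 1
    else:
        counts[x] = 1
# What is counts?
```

Initial: counts = {}, nums = [4, 5, 5, 2, 4, 4, 2, 5]
See 4: counts = {4: 1}
See 5: counts = {4: 1, 5: 1}
See 5: counts = {4: 1, 5: 2}
See 2: counts = {4: 1, 5: 2, 2: 1}
See 4: counts = {4: 2, 5: 2, 2: 1}
See 4: counts = {4: 3, 5: 2, 2: 1}
See 2: counts = {4: 3, 5: 2, 2: 2}
See 5: counts = {4: 3, 5: 3, 2: 2}

{4: 3, 5: 3, 2: 2}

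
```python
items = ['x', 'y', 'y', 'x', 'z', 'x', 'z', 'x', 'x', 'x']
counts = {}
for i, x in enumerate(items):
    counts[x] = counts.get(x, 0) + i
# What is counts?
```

Initial: counts = {}, items = ['x', 'y', 'y', 'x', 'z', 'x', 'z', 'x', 'x', 'x']
i=0, x='x': counts = {'x': 0}
i=1, x='y': counts = {'x': 0, 'y': 1}
i=2, x='y': counts = {'x': 0, 'y': 3}
i=3, x='x': counts = {'x': 3, 'y': 3}
i=4, x='z': counts = {'x': 3, 'y': 3, 'z': 4}
i=5, x='x': counts = {'x': 8, 'y': 3, 'z': 4}
i=6, x='z': counts = {'x': 8, 'y': 3, 'z': 10}
i=7, x='x': counts = {'x': 15, 'y': 3, 'z': 10}
i=8, x='x': counts = {'x': 23, 'y': 3, 'z': 10}
i=9, x='x': counts = {'x': 32, 'y': 3, 'z': 10}

{'x': 32, 'y': 3, 'z': 10}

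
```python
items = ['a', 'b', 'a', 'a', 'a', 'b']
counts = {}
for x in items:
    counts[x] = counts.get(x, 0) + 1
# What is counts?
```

Initial: counts = {}, items = ['a', 'b', 'a', 'a', 'a', 'b']
See 'a': counts = {'a': 1}
See 'b': counts = {'a': 1, 'b': 1}
See 'a': counts = {'a': 2, 'b': 1}
See 'a': counts = {'a': 3, 'b': 1}
See 'a': counts = {'a': 4, 'b': 1}
See 'b': counts = {'a': 4, 'b': 2}

{'a': 4, 'b': 2}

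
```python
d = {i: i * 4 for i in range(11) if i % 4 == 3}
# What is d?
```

{3: 12, 7: 28}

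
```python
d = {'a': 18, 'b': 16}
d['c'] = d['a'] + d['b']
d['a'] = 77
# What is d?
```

After line 1: d = {'a': 18, 'b': 16}
After line 2 (d['c'] = 18 + 16): d = {'a': 18, 'b': 16, 'c': 34}
After line 3: d = {'a': 77, 'b': 16, 'c': 34}

{'a': 77, 'b': 16, 'c': 34}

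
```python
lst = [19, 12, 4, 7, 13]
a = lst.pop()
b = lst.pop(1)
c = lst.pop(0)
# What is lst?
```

After line 1: lst = [19, 12, 4, 7, 13]
After line 2 (pop() -> a = 13): lst = [19, 12, 4, 7]
After line 3 (pop(1) -> b = 12): lst = [19, 4, 7]
After line 4 (pop(0) -> c = 19): lst = [4, 7]

[4, 7]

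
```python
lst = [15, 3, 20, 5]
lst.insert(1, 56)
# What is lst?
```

[15, 56, 3, 20, 5]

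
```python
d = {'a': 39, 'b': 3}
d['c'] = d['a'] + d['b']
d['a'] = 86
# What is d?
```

After line 1: d = {'a': 39, 'b': 3}
After line 2 (d['c'] = 39 + 3): d = {'a': 39, 'b': 3, 'c': 42}
After line 3: d = {'a': 86, 'b': 3, 'c': 42}

{'a': 86, 'b': 3, 'c': 42}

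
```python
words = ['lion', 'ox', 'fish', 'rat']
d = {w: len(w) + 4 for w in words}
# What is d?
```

{'lion': 8, 'ox': 6, 'fish': 8, 'rat': 7}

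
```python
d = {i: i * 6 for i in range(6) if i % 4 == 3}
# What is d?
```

{3: 18}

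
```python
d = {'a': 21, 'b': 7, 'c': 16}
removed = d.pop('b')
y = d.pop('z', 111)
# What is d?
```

After line 1: d = {'a': 21, 'b': 7, 'c': 16}
After line 2 (pop 'b' returns 7): d = {'a': 21, 'c': 16}, removed = 7
After line 3 (pop 'z' missing, returns default 111): d = {'a': 21, 'c': 16}, y = 111

{'a': 21, 'c': 16}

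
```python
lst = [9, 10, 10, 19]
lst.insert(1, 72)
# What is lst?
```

[9, 72, 10, 10, 19]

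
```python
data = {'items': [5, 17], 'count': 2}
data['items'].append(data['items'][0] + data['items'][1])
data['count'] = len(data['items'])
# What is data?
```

After line 1: data = {'items': [5, 17], 'count': 2}
After line 2 (append 5 + 17 = 22): data = {'items': [5, 17, 22], 'count': 2}
After line 3 (count = len(items) = 3): data = {'items': [5, 17, 22], 'count': 3}

{'items': [5, 17, 22], 'count': 3}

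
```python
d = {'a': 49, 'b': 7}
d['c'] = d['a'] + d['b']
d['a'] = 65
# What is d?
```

After line 1: d = {'a': 49, 'b': 7}
After line 2 (d['c'] = 49 + 7): d = {'a': 49, 'b': 7, 'c': 56}
After line 3: d = {'a': 65, 'b': 7, 'c': 56}

{'a': 65, 'b': 7, 'c': 56}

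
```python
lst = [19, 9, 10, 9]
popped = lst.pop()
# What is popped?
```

9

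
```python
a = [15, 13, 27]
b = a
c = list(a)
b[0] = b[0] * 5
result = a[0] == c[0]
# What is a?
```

After line 1: a = [15, 13, 27]
After line 2 (b = a, alias): a = [15, 13, 27], b = [15, 13, 27]
After line 3 (c = list(a) is a copy, new object): c = [15, 13, 27]
After line 4 (b[0] = 15 * 5 = 75; mutates shared a/b): a = b = [75, 13, 27], c = [15, 13, 27]
After line 5 (a[0] = 75, c[0] = 15; result = False)

[75, 13, 27]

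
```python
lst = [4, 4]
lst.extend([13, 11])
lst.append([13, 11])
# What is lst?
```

After line 1: lst = [4, 4]
After line 2 (extend unpacks [13, 11]): lst = [4, 4, 13, 11]
After line 3 (append adds [13, 11] as single element): lst = [4, 4, 13, 11, [13, 11]]

[4, 4, 13, 11, [13, 11]]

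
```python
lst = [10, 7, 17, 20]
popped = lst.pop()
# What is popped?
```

20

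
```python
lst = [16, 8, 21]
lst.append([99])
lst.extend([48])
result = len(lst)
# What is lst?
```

After line 1: lst = [16, 8, 21]
After line 2 (append adds [99] as single element): lst = [16, 8, 21, [99]]
After line 3 (extend unpacks [48], adds 48): lst = [16, 8, 21, [99], 48]
After line 4: result = len(lst) = 5

[16, 8, 21, [99], 48]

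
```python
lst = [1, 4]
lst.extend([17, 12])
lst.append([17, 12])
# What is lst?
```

After line 1: lst = [1, 4]
After line 2 (extend unpacks [17, 12]): lst = [1, 4, 17, 12]
After line 3 (append adds [17, 12] as single element): lst = [1, 4, 17, 12, [17, 12]]

[1, 4, 17, 12, [17, 12]]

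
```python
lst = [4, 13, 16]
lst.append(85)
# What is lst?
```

[4, 13, 16, 85]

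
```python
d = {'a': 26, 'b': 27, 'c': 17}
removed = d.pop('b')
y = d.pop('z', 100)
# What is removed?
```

After line 1: d = {'a': 26, 'b': 27, 'c': 17}
After line 2 (pop 'b' returns 27): d = {'a': 26, 'c': 17}, removed = 27
After line 3 (pop 'z' missing, returns default 100): d = {'a': 26, 'c': 17}, y = 100

27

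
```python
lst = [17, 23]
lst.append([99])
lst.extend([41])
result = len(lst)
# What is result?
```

After line 1: lst = [17, 23]
After line 2 (append adds [99] as single element): lst = [17, 23, [99]]
After line 3 (extend unpacks [41], adds 41): lst = [17, 23, [99], 41]
After line 4: result = len(lst) = 4

4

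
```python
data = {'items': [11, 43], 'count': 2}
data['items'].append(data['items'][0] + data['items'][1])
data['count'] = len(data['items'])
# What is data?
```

After line 1: data = {'items': [11, 43], 'count': 2}
After line 2 (append 11 + 43 = 54): data = {'items': [11, 43, 54], 'count': 2}
After line 3 (count = len(items) = 3): data = {'items': [11, 43, 54], 'count': 3}

{'items': [11, 43, 54], 'count': 3}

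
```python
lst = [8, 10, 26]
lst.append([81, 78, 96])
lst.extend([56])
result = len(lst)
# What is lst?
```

After line 1: lst = [8, 10, 26]
After line 2 (append adds [81, 78, 96] as single element): lst = [8, 10, 26, [81, 78, 96]]
After line 3 (extend unpacks [56], adds 56): lst = [8, 10, 26, [81, 78, 96], 56]
After line 4: result = len(lst) = 5

[8, 10, 26, [81, 78, 96], 56]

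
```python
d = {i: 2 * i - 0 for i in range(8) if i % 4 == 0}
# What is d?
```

{0: 0, 4: 8}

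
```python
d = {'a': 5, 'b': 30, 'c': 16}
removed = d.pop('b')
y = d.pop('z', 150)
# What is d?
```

After line 1: d = {'a': 5, 'b': 30, 'c': 16}
After line 2 (pop 'b' returns 30): d = {'a': 5, 'c': 16}, removed = 30
After line 3 (pop 'z' missing, returns default 150): d = {'a': 5, 'c': 16}, y = 150

{'a': 5, 'c': 16}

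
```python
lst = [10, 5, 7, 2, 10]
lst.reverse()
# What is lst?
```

[10, 2, 7, 5, 10]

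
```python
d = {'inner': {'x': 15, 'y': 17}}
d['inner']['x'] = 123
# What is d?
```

After line 1: d = {'inner': {'x': 15, 'y': 17}}
After line 2 (inner x overwritten): d = {'inner': {'x': 123, 'y': 17}}

{'inner': {'x': 123, 'y': 17}}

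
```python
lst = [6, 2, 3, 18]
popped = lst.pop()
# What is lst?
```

[6, 2, 3]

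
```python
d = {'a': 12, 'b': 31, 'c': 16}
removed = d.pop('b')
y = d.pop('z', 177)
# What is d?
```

After line 1: d = {'a': 12, 'b': 31, 'c': 16}
After line 2 (pop 'b' returns 31): d = {'a': 12, 'c': 16}, removed = 31
After line 3 (pop 'z' missing, returns default 177): d = {'a': 12, 'c': 16}, y = 177

{'a': 12, 'c': 16}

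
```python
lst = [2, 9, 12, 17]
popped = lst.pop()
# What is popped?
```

17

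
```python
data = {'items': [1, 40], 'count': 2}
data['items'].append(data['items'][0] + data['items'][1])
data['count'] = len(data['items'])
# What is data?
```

After line 1: data = {'items': [1, 40], 'count': 2}
After line 2 (append 1 + 40 = 41): data = {'items': [1, 40, 41], 'count': 2}
After line 3 (count = len(items) = 3): data = {'items': [1, 40, 41], 'count': 3}

{'items': [1, 40, 41], 'count': 3}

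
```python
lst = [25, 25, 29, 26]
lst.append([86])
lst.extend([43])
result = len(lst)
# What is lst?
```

After line 1: lst = [25, 25, 29, 26]
After line 2 (append adds [86] as single element): lst = [25, 25, 29, 26, [86]]
After line 3 (extend unpacks [43], adds 43): lst = [25, 25, 29, 26, [86], 43]
After line 4: result = len(lst) = 6

[25, 25, 29, 26, [86], 43]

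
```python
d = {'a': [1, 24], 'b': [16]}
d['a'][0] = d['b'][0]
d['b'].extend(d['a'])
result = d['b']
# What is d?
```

After line 1: d = {'a': [1, 24], 'b': [16]}
After line 2 (a[0] = b[0] = 16): d = {'a': [16, 24], 'b': [16]}
After line 3 (b.extend(a) appends [16, 24]): d = {'a': [16, 24], 'b': [16, 16, 24]}
After line 4: result = d['b'] = [16, 16, 24]

{'a': [16, 24], 'b': [16, 16, 24]}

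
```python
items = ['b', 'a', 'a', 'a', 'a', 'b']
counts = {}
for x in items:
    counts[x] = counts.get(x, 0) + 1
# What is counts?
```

Initial: counts = {}, items = ['b', 'a', 'a', 'a', 'a', 'b']
See 'b': counts = {'b': 1}
See 'a': counts = {'b': 1, 'a': 1}
See 'a': counts = {'b': 1, 'a': 2}
See 'a': counts = {'b': 1, 'a': 3}
See 'a': counts = {'b': 1, 'a': 4}
See 'b': counts = {'b': 2, 'a': 4}

{'b': 2, 'a': 4}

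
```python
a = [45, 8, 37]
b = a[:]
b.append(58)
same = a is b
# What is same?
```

After line 1: a = [45, 8, 37]
After line 2 (b = a[:] is a shallow copy, new object): a = [45, 8, 37], b = [45, 8, 37]
After line 3 (append only mutates b): a = [45, 8, 37], b = [45, 8, 37, 58]
After line 4 (same = a is b; different objects -> False): same = False

False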